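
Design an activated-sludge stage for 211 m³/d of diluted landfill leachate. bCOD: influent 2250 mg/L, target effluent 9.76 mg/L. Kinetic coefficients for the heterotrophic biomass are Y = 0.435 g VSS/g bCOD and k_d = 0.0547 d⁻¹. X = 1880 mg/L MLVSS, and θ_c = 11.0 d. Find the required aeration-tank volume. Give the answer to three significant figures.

V ≈ 751 m³

Steady-state biomass mass balance: V·X·(1 + k_d·θ_c) = Y·Q·(S₀ − S)·θ_c, so V = 0.435 × 211 × (2250 − 9.76) × 11.0 / [1880 × (1 + 0.0547 × 11.0)] = 2.26×10^6 / 3011 = 751.1 m³.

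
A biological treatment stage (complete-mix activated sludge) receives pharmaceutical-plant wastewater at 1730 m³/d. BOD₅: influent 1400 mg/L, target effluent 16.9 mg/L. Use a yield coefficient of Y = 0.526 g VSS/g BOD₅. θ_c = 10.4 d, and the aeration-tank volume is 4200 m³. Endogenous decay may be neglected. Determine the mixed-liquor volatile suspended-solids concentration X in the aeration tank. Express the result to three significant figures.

X ≈ 3120 mg/L

From V·X = Y·Q·(S₀ − S)·θ_c (decay neglected): X = 0.526 × 1730 × (1400 − 16.9) × 10.4 / 4200 = 3117 mg/L.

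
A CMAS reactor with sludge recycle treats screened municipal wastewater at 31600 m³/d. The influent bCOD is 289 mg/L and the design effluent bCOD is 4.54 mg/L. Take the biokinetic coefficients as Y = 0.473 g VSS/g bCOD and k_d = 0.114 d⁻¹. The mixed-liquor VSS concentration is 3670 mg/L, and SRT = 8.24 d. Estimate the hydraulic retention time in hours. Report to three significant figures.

Rearranging the biomass balance for a CMAS with decay, V = Y·Q·ΔS·θ_c / [X·(1+k_d θ_c)] = 0.473 × 31600 × (289 − 4.54) × 8.24 / [3670 × (1 + 0.114 × 8.24)] = 3.5×10^7 / 7117 = 4922 m³.
τ = V/Q = 4922/31600 = 0.1558 d, or 3.738 h.

τ ≈ 3.74 h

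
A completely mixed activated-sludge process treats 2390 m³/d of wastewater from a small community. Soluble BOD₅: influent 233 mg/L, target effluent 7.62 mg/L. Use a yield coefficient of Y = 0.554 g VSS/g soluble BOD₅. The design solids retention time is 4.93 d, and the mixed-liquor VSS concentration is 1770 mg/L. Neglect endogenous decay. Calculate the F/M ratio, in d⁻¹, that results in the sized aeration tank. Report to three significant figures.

Biomass mass balance (decay neglected): V·X = Y·Q·(S₀ − S)·θ_c, so V = 0.554 × 2390 × (233 − 7.62) × 4.93 / 1770 = 831.2 m³.
F/M = applied load / biomass = Q·S₀/(V·X) = 2390 × 233 / (831.2 × 1770) = 0.3785 d⁻¹.

F/M ≈ 0.379 d⁻¹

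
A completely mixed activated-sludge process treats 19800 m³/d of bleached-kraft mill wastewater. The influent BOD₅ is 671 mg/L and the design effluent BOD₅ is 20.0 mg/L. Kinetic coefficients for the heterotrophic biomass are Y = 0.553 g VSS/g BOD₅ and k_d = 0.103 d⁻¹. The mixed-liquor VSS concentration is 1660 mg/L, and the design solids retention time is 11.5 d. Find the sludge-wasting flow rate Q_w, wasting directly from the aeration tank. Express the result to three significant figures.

Steady-state biomass mass balance: V·X·(1 + k_d·θ_c) = Y·Q·(S₀ − S)·θ_c, so V = 0.553 × 19800 × (671 − 20.0) × 11.5 / [1660 × (1 + 0.103 × 11.5)] = 8.2×10^7 / 3626 = 22605 m³.
With mixed-liquor wasting, θ_c = V/Q_w, so Q_w = V/θ_c = 22605/11.5 = 1966 m³/d.

Q_w ≈ 1970 m³/d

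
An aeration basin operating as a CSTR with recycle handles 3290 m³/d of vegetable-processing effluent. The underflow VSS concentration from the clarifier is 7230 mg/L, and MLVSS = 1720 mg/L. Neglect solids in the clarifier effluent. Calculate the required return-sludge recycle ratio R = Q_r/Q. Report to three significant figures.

R ≈ 0.312

Mass balance around the secondary clarifier (neglecting effluent solids): R = X / (X_r − X) = 1720 / (7230 − 1720) = 0.3122.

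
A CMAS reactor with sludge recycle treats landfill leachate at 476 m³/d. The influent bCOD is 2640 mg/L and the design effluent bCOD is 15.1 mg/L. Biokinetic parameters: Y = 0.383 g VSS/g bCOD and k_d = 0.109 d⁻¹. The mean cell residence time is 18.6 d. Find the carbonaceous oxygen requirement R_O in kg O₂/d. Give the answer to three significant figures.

R_O ≈ 1020 kg O₂/d

Y_obs = Y / (1 + k_d θ_c) = 0.383 / (1 + 0.109 × 18.6) = 0.383 / 3.027 = 0.1265.
Q·(S₀ − S) = 476 × (2640 − 15.1) × 10⁻³ = 1249 kg/d removed.
Biomass synthesised: P_X = Y_obs × 1249 = 158.1 kg VSS/d.
R_O = Q·(S₀ − S) − 1.42·P_X = 1249 − 1.42 × 158.1 = 1025 kg O₂/d.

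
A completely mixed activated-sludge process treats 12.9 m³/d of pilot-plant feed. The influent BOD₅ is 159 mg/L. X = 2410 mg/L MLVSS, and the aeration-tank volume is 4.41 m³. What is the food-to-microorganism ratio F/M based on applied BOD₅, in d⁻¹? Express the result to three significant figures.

F/M = Q·S₀ / (V·X) = 12.9 × 159 / (4.410 × 2410) = 0.1930 g BOD₅·(g VSS·d)⁻¹.

F/M ≈ 0.193 d⁻¹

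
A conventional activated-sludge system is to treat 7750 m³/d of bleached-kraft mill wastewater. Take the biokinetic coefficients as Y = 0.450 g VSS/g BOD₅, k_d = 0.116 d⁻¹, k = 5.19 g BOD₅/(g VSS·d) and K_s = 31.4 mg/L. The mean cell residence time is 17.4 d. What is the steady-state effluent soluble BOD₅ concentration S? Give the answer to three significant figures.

S ≈ 2.52 mg/L

For a completely mixed reactor with recycle the Lawrence–McCarty relation gives S = K_s·(1 + k_d·θ_c) / [θ_c·(Y·k − k_d) − 1] = 31.4 × (1 + 0.116 × 17.4) / [17.4 × (0.450 × 5.19 − 0.116) − 1] = 94.78 / 37.62 = 2.519 mg/L.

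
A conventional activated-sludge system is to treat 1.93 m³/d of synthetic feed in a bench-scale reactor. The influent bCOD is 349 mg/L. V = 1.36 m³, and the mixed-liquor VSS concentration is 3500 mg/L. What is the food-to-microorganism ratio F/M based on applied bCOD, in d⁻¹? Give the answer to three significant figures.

F/M = Q·S₀ / (V·X) = 1.93 × 349 / (1.360 × 3500) = 0.1415 g bCOD·(g VSS·d)⁻¹.

F/M ≈ 0.142 d⁻¹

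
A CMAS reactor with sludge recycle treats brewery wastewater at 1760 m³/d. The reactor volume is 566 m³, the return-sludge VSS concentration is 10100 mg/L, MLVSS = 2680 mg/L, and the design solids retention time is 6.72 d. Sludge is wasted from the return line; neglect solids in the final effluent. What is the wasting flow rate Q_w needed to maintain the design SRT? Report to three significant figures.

θ_c = V·X/(Q_w·X_r) when wasting from the recycle, so Q_w = V·X/(θ_c·X_r) = 566.0 × 2680 / (6.72 × 10100) = 22.35 m³/d.

Q_w ≈ 22.3 m³/d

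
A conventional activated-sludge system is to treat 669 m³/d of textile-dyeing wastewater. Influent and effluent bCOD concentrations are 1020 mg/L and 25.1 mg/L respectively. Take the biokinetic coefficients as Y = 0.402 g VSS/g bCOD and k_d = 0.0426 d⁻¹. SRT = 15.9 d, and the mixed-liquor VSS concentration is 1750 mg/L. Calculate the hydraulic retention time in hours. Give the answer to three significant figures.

Steady-state biomass mass balance: V·X·(1 + k_d·θ_c) = Y·Q·(S₀ − S)·θ_c, so V = 0.402 × 669 × (1020 − 25.1) × 15.9 / [1750 × (1 + 0.0426 × 15.9)] = 4.25×10^6 / 2935 = 1449 m³.
Hydraulic retention time τ = V/Q = 1449 / 669 = 2.166 d = 51.99 h.

τ ≈ 52.0 h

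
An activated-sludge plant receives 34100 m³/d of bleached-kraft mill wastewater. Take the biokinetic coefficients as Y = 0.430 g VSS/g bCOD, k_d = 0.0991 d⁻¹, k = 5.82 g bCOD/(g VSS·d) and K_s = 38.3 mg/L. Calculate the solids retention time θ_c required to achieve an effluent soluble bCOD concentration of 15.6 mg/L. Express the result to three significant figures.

θ_c ≈ 1.60 d

At the target effluent, Y k S/(K_s+S) = 0.430×5.82×15.6/53.90 = 0.7243 d⁻¹.
θ_c = 1/(μ − k_d) = 1/(0.7243 − 0.0991) = 1/0.6252 = 1.599 d.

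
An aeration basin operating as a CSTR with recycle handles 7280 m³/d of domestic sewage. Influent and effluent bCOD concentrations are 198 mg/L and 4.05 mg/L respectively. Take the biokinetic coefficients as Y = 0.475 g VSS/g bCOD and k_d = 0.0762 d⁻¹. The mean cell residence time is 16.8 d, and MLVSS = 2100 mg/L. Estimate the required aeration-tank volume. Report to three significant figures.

Rearranging the biomass balance for a CMAS with decay, V = Y·Q·ΔS·θ_c / [X·(1+k_d θ_c)] = 0.475 × 7280 × (198 − 4.05) × 16.8 / [2100 × (1 + 0.0762 × 16.8)] = 1.13×10^7 / 4788 = 2353 m³.

V ≈ 2350 m³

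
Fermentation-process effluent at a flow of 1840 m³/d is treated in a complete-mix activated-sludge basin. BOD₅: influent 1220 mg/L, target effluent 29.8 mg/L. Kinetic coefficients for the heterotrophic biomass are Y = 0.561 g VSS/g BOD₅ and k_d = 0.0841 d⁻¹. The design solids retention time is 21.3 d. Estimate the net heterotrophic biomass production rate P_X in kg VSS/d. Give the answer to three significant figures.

Correct the yield for decay: Y_obs = Y/(1 + k_d θ_c) = 0.561 / (1 + 0.0841 × 21.3) = 0.561 / 2.791 = 0.2010.
ΔS = 1220 − 29.8 = 1190 mg/L, so the substrate removal rate is 1840 × 1190/1000 = 2190 kg BOD₅/d.
P_X = Y_obs · Q(S₀ − S) = 0.2010 × 2190 = 440.1 kg VSS/d.

P_X ≈ 440 kg VSS/d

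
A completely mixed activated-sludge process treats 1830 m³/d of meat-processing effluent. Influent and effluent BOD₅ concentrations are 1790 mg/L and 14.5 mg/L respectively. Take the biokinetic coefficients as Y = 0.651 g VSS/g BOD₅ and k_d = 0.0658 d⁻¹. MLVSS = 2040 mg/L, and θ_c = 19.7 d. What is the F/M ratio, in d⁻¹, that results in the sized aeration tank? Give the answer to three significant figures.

F/M ≈ 0.181 d⁻¹

Rearranging the biomass balance for a CMAS with decay, V = Y·Q·ΔS·θ_c / [X·(1+k_d θ_c)] = 0.651 × 1830 × (1790 − 14.5) × 19.7 / [2040 × (1 + 0.0658 × 19.7)] = 4.17×10^7 / 4684 = 8895 m³.
F/M = applied load / biomass = Q·S₀/(V·X) = 1830 × 1790 / (8895 × 2040) = 0.1805 d⁻¹.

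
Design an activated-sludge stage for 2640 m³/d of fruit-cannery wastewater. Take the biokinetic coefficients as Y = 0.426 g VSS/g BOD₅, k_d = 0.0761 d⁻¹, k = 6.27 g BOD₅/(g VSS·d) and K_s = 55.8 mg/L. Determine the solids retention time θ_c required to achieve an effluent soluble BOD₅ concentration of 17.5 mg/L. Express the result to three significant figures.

θ_c ≈ 1.78 d

At the target effluent, Y k S/(K_s+S) = 0.426×6.27×17.5/73.30 = 0.6377 d⁻¹.
1/θ_c = 0.6377 − 0.0761 = 0.5616 d⁻¹, so θ_c = 1.781 d.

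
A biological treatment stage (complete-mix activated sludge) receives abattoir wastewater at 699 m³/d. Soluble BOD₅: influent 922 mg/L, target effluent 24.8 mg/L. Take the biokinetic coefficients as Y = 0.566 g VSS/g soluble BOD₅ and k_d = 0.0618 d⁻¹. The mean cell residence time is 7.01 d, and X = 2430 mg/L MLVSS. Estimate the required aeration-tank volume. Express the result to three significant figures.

Rearranging the biomass balance for a CMAS with decay, V = Y·Q·ΔS·θ_c / [X·(1+k_d θ_c)] = 0.566 × 699 × (922 − 24.8) × 7.01 / [2430 × (1 + 0.0618 × 7.01)] = 2.49×10^6 / 3483 = 714.5 m³.

V ≈ 714 m³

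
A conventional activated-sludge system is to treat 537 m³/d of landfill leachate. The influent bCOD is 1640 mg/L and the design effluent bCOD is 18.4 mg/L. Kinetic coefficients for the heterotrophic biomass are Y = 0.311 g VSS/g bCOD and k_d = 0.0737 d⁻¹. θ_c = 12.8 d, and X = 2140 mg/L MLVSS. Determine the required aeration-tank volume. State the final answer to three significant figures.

V ≈ 834 m³

Rearranging the biomass balance for a CMAS with decay, V = Y·Q·ΔS·θ_c / [X·(1+k_d θ_c)] = 0.311 × 537 × (1640 − 18.4) × 12.8 / [2140 × (1 + 0.0737 × 12.8)] = 3.47×10^6 / 4159 = 833.5 m³.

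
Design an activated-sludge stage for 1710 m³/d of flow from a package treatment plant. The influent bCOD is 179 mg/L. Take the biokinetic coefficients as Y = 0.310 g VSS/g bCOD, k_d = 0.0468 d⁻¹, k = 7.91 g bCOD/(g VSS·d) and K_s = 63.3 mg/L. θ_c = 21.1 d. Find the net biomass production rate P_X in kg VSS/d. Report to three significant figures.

Effluent substrate depends only on kinetics and SRT: S = K_s(1 + k_d θ_c) / [θ_c(Yk − k_d) − 1] = 63.3 × (1 + 0.0468 × 21.1) / [21.1 × (0.310 × 7.91 − 0.0468) − 1] = 125.8 / 49.75 = 2.529 mg/L.
Observed yield with endogenous decay: Y_obs = Y / (1 + k_d·θ_c) = 0.310 / (1 + 0.0468 × 21.1) = 0.310 / 1.987 = 0.1560 g VSS/g bCOD.
ΔS = 179 − 2.53 = 176.5 mg/L, so the substrate removal rate is 1710 × 176.5/1000 = 301.8 kg bCOD/d.
Net biomass production P_X = Y_obs × Q·(S₀ − S) = 0.1560 × 301.8 = 47.07 kg VSS/d.

P_X ≈ 47.1 kg VSS/d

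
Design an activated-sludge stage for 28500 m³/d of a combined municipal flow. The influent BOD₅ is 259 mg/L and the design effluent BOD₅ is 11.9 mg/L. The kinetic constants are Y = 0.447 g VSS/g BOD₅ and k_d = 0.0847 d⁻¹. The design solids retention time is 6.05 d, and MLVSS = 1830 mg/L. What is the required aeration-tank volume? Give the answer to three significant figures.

Rearranging the biomass balance for a CMAS with decay, V = Y·Q·ΔS·θ_c / [X·(1+k_d θ_c)] = 0.447 × 28500 × (259 − 11.9) × 6.05 / [1830 × (1 + 0.0847 × 6.05)] = 1.9×10^7 / 2768 = 6881 m³.

V ≈ 6880 m³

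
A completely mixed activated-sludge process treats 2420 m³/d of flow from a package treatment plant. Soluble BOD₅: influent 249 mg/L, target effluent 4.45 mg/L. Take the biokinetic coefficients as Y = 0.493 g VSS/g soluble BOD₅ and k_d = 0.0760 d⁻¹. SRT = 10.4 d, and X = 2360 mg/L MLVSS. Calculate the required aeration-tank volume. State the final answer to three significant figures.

Rearranging the biomass balance for a CMAS with decay, V = Y·Q·ΔS·θ_c / [X·(1+k_d θ_c)] = 0.493 × 2420 × (249 − 4.45) × 10.4 / [2360 × (1 + 0.0760 × 10.4)] = 3.03×10^6 / 4225 = 718.1 m³.

V ≈ 718 m³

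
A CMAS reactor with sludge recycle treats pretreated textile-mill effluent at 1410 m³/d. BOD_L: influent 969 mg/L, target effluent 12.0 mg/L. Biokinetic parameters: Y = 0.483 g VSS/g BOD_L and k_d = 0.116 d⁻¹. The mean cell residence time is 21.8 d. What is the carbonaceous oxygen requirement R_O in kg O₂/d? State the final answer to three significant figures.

Y_obs = Y / (1 + k_d θ_c) = 0.483 / (1 + 0.116 × 21.8) = 0.483 / 3.529 = 0.1369.
Q·(S₀ − S) = 1410 × (969 − 12.0) × 10⁻³ = 1349 kg/d removed.
Biomass synthesised: P_X = Y_obs × 1349 = 184.7 kg VSS/d.
Carbonaceous O₂ demand = substrate oxidised − cell-mass equivalent = 1349 − 1.42 × 184.7 = 1087 kg O₂/d.

R_O ≈ 1090 kg O₂/d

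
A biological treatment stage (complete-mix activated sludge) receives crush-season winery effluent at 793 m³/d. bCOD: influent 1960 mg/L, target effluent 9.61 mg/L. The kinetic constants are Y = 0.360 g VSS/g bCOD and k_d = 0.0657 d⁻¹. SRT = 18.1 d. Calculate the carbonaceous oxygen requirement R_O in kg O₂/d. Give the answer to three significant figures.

Correct the yield for decay: Y_obs = Y/(1 + k_d θ_c) = 0.360 / (1 + 0.0657 × 18.1) = 0.360 / 2.189 = 0.1644.
ΔS = 1960 − 9.61 = 1950 mg/L, so the substrate removal rate is 793 × 1950/1000 = 1547 kg bCOD/d.
P_X = Y_obs·Q·(S₀ − S) = 0.1644 × 1547 = 254.3 kg VSS/d.
R_O = Q·(S₀ − S) − 1.42·P_X = 1547 − 1.42 × 254.3 = 1185 kg O₂/d.

R_O ≈ 1190 kg O₂/d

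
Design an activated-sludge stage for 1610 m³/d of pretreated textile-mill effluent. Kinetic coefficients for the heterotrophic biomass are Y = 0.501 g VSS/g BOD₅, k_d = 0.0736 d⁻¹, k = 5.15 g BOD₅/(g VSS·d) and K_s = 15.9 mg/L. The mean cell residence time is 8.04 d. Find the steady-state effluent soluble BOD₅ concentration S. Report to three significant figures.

S ≈ 1.32 mg/L

For a completely mixed reactor with recycle the Lawrence–McCarty relation gives S = K_s·(1 + k_d·θ_c) / [θ_c·(Y·k − k_d) − 1] = 15.9 × (1 + 0.0736 × 8.04) / [8.04 × (0.501 × 5.15 − 0.0736) − 1] = 25.31 / 19.15 = 1.321 mg/L.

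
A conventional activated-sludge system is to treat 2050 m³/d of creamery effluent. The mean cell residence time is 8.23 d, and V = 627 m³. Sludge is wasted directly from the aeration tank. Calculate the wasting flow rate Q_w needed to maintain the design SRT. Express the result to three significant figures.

With mixed-liquor wasting, θ_c = V/Q_w, so Q_w = V/θ_c = 627.0/8.23 = 76.18 m³/d.

Q_w ≈ 76.2 m³/d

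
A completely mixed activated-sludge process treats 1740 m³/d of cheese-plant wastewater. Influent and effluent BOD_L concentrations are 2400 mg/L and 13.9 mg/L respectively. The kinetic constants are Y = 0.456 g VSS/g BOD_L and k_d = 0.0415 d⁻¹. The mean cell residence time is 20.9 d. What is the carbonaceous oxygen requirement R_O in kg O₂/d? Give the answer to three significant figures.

R_O ≈ 2710 kg O₂/d

Y_obs = Y / (1 + k_d θ_c) = 0.456 / (1 + 0.0415 × 20.9) = 0.456 / 1.867 = 0.2442.
ΔS = 2400 − 13.9 = 2386 mg/L, so the substrate removal rate is 1740 × 2386/1000 = 4152 kg BOD_L/d.
Net sludge production P_X = 0.2442 × 4152 = 1014 kg VSS/d.
R_O = Q·ΔS − 1.42 P_X = 4152 − 1440 = 2712 kg O₂/d.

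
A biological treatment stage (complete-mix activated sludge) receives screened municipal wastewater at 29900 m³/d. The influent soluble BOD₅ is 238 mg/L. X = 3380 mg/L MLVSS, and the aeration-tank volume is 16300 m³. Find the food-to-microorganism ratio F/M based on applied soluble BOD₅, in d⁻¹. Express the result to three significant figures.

F/M ≈ 0.129 d⁻¹

F/M = applied load / biomass = Q·S₀/(V·X) = 29900 × 238 / (16300 × 3380) = 0.1292 d⁻¹.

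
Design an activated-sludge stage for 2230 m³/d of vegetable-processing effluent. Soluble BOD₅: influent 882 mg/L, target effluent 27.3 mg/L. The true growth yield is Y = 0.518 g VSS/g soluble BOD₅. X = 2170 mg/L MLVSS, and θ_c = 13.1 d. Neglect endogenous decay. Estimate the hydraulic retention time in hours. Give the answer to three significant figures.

Biomass mass balance (decay neglected): V·X = Y·Q·(S₀ − S)·θ_c, so V = 0.518 × 2230 × (882 − 27.3) × 13.1 / 2170 = 5960 m³.
HRT = V/Q = 5960 m³ / 2230 m³·d⁻¹ = 2.673 d × 24 = 64.15 h.

τ ≈ 64.1 h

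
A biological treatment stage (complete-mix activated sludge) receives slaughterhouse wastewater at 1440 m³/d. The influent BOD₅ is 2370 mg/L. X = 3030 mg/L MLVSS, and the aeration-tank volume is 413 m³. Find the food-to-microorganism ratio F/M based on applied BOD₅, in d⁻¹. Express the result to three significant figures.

F/M ≈ 2.73 d⁻¹

F/M = Q·S₀ / (V·X) = 1440 × 2370 / (413.0 × 3030) = 2.727 g BOD₅·(g VSS·d)⁻¹.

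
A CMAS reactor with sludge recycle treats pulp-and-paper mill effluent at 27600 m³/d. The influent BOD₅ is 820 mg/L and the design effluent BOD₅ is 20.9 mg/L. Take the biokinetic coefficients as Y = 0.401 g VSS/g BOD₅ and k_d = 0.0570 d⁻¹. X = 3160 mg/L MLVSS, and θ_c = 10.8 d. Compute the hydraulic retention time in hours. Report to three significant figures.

Steady-state biomass mass balance: V·X·(1 + k_d·θ_c) = Y·Q·(S₀ − S)·θ_c, so V = 0.401 × 27600 × (820 − 20.9) × 10.8 / [3160 × (1 + 0.0570 × 10.8)] = 9.55×10^7 / 5105 = 18709 m³.
τ = V/Q = 18709/27600 = 0.6779 d, or 16.27 h.

τ ≈ 16.3 h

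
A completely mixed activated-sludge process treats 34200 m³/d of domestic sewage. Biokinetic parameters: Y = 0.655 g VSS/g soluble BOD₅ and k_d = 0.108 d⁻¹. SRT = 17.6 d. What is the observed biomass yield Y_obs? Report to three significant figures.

Correct the yield for decay: Y_obs = Y/(1 + k_d θ_c) = 0.655 / (1 + 0.108 × 17.6) = 0.655 / 2.901 = 0.2258.

Y_obs ≈ 0.226 g VSS/g soluble BOD₅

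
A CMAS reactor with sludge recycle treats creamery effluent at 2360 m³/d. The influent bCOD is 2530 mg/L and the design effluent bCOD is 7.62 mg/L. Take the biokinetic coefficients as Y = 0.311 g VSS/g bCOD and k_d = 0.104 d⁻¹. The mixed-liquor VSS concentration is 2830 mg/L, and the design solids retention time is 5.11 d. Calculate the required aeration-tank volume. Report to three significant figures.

V ≈ 2180 m³

Rearranging the biomass balance for a CMAS with decay, V = Y·Q·ΔS·θ_c / [X·(1+k_d θ_c)] = 0.311 × 2360 × (2530 − 7.62) × 5.11 / [2830 × (1 + 0.104 × 5.11)] = 9.46×10^6 / 4334 = 2183 m³.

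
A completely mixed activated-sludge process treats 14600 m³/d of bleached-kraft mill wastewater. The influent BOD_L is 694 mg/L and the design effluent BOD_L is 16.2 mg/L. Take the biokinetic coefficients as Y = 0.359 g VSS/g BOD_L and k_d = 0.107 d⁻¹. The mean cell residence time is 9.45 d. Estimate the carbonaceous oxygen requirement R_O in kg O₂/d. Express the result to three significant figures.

Correct the yield for decay: Y_obs = Y/(1 + k_d θ_c) = 0.359 / (1 + 0.107 × 9.45) = 0.359 / 2.011 = 0.1785.
Substrate removed = Q·(S₀ − S) = 14600 m³/d × (694 − 16.2) g/m³ = 9.9×10^6 g/d = 9896 kg/d.
P_X = Y_obs·Q·(S₀ − S) = 0.1785 × 9896 = 1766 kg VSS/d.
R_O = Q·(S₀ − S) − 1.42·P_X = 9896 − 1.42 × 1766 = 7388 kg O₂/d.

R_O ≈ 7390 kg O₂/d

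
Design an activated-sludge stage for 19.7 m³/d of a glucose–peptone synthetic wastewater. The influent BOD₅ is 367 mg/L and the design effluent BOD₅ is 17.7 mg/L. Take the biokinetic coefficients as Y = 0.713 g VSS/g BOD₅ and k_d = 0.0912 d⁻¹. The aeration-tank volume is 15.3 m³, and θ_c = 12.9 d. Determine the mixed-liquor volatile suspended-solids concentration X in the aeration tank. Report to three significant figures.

X = Y·Q·ΔS·θ_c / [V·(1 + k_d θ_c)] = 0.713 × 19.7 × (367 − 17.7) × 12.9 / [15.3 × (1 + 0.0912 × 12.9)] = 1901 mg/L.

X ≈ 1900 mg/L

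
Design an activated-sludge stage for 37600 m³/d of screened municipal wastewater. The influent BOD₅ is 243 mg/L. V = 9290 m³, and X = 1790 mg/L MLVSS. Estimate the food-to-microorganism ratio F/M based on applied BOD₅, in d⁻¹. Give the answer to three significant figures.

F/M ≈ 0.549 d⁻¹

F/M = applied load / biomass = Q·S₀/(V·X) = 37600 × 243 / (9290 × 1790) = 0.5494 d⁻¹.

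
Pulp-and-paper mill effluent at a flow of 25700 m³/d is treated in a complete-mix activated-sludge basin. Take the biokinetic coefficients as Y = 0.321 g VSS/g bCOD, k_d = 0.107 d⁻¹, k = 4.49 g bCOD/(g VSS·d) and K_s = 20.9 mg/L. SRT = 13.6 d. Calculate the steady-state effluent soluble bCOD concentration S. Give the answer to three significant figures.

S ≈ 2.99 mg/L

Effluent substrate depends only on kinetics and SRT: S = K_s(1 + k_d θ_c) / [θ_c(Yk − k_d) − 1] = 20.9 × (1 + 0.107 × 13.6) / [13.6 × (0.321 × 4.49 − 0.107) − 1] = 51.31 / 17.15 = 2.993 mg/L.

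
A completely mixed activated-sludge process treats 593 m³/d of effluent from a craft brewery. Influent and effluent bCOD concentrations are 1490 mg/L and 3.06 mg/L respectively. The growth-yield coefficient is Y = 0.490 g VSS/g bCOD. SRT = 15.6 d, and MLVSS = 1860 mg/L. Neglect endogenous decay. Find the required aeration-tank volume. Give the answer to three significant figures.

Biomass mass balance (decay neglected): V·X = Y·Q·(S₀ − S)·θ_c, so V = 0.490 × 593 × (1490 − 3.06) × 15.6 / 1860 = 3624 m³.

V ≈ 3620 m³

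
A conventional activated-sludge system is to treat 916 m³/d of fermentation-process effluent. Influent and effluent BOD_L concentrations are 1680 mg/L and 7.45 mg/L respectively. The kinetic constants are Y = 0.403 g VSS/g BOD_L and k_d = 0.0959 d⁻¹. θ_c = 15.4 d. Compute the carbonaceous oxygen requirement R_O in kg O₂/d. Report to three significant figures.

Observed yield with endogenous decay: Y_obs = Y / (1 + k_d·θ_c) = 0.403 / (1 + 0.0959 × 15.4) = 0.403 / 2.477 = 0.1627 g VSS/g BOD_L.
Q·(S₀ − S) = 916 × (1680 − 7.45) × 10⁻³ = 1532 kg/d removed.
Net sludge production P_X = 0.1627 × 1532 = 249.3 kg VSS/d.
Carbonaceous O₂ demand = substrate oxidised − cell-mass equivalent = 1532 − 1.42 × 249.3 = 1178 kg O₂/d.

R_O ≈ 1180 kg O₂/d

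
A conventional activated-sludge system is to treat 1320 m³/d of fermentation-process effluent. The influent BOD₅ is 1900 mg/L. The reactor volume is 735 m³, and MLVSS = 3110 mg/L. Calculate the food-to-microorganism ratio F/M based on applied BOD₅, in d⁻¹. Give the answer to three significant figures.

F/M ≈ 1.10 d⁻¹

F/M = Q·S₀ / (V·X) = 1320 × 1900 / (735.0 × 3110) = 1.097 g BOD₅·(g VSS·d)⁻¹.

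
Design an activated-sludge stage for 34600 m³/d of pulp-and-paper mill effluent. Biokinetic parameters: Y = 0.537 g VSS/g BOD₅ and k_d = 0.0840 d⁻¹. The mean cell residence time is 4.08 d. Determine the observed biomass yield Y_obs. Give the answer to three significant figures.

Observed yield with endogenous decay: Y_obs = Y / (1 + k_d·θ_c) = 0.537 / (1 + 0.0840 × 4.08) = 0.537 / 1.343 = 0.3999 g VSS/g BOD₅.

Y_obs ≈ 0.400 g VSS/g BOD₅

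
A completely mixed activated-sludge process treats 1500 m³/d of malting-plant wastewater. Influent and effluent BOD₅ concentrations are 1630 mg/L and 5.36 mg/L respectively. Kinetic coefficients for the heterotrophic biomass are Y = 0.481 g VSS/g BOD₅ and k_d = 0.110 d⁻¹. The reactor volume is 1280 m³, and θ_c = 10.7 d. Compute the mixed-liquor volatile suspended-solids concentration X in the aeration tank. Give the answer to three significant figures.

From V·X·(1 + k_d·θ_c) = Y·Q·(S₀ − S)·θ_c: X = 0.481 × 1500 × (1630 − 5.36) × 10.7 / [1280 × (1 + 0.110 × 10.7)] = 4501 mg/L.

X ≈ 4500 mg/L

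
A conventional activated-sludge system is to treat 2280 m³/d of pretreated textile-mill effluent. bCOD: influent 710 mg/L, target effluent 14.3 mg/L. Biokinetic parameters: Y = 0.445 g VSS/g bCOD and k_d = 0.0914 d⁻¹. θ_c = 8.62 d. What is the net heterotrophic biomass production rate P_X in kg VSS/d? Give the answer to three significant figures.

Observed yield with endogenous decay: Y_obs = Y / (1 + k_d·θ_c) = 0.445 / (1 + 0.0914 × 8.62) = 0.445 / 1.788 = 0.2489 g VSS/g bCOD.
Q·(S₀ − S) = 2280 × (710 − 14.3) × 10⁻³ = 1586 kg/d removed.
So the net sludge growth is P_X = 0.2489 × 1586 = 394.8 kg VSS/d.

P_X ≈ 395 kg VSS/d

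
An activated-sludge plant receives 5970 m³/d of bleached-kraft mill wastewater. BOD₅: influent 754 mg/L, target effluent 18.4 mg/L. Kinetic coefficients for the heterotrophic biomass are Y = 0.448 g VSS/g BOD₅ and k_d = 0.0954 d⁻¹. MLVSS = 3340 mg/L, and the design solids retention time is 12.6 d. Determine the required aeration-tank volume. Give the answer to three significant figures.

V ≈ 3370 m³

From the SRT design equation V = Y Q (S₀−S) θ_c / [X (1 + k_d θ_c)] = 0.448 × 5970 × (754 − 18.4) × 12.6 / [3340 × (1 + 0.0954 × 12.6)] = 2.48×10^7 / 7355 = 3370 m³.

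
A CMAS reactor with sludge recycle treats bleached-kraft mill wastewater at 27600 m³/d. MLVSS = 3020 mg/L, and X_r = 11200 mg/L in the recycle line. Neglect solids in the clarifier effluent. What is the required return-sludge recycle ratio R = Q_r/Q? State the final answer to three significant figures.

R ≈ 0.369

Mass balance around the secondary clarifier (neglecting effluent solids): R = X / (X_r − X) = 3020 / (11200 − 3020) = 0.3692.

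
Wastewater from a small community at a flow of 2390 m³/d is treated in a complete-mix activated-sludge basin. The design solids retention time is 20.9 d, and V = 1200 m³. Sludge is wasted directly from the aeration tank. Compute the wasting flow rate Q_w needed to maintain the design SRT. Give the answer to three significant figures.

With mixed-liquor wasting, θ_c = V/Q_w, so Q_w = V/θ_c = 1200/20.9 = 57.42 m³/d.

Q_w ≈ 57.4 m³/d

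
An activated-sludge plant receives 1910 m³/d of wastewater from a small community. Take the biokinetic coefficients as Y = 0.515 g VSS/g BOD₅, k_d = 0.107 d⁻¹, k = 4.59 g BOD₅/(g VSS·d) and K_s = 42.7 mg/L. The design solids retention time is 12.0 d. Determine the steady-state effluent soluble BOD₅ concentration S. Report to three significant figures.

S ≈ 3.74 mg/L

Effluent substrate depends only on kinetics and SRT: S = K_s(1 + k_d θ_c) / [θ_c(Yk − k_d) − 1] = 42.7 × (1 + 0.107 × 12.0) / [12.0 × (0.515 × 4.59 − 0.107) − 1] = 97.53 / 26.08 = 3.739 mg/L.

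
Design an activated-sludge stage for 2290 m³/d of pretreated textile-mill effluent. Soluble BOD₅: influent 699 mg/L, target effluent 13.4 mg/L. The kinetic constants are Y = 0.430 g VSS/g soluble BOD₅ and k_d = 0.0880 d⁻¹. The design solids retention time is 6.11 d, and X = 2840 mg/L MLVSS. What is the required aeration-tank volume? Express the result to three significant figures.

V ≈ 945 m³

Steady-state biomass mass balance: V·X·(1 + k_d·θ_c) = Y·Q·(S₀ − S)·θ_c, so V = 0.430 × 2290 × (699 − 13.4) × 6.11 / [2840 × (1 + 0.0880 × 6.11)] = 4.12×10^6 / 4367 = 944.6 m³.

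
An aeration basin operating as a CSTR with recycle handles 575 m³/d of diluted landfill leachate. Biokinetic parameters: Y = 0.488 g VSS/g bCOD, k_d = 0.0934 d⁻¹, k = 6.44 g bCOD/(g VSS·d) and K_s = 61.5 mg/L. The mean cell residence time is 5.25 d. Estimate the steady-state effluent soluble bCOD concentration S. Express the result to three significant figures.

S ≈ 6.11 mg/L

For a completely mixed reactor with recycle the Lawrence–McCarty relation gives S = K_s·(1 + k_d·θ_c) / [θ_c·(Y·k − k_d) − 1] = 61.5 × (1 + 0.0934 × 5.25) / [5.25 × (0.488 × 6.44 − 0.0934) − 1] = 91.66 / 15.01 = 6.107 mg/L.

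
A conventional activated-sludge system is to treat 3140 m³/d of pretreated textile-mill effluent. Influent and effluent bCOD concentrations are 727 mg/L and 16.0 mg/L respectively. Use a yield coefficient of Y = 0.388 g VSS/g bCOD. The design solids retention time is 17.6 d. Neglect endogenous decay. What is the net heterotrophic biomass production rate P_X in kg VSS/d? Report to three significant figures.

P_X ≈ 866 kg VSS/d

Since k_d ≈ 0, Y_obs = Y = 0.388 g VSS/g bCOD.
ΔS = 727 − 16.0 = 711.0 mg/L, so the substrate removal rate is 3140 × 711.0/1000 = 2233 kg bCOD/d.
Net biomass production P_X = Y_obs × Q·(S₀ − S) = 0.3880 × 2233 = 866.2 kg VSS/d.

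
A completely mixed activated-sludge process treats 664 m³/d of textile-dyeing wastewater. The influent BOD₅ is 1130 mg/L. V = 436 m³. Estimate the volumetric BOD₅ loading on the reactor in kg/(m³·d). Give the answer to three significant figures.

L_v = Q S₀ / V = 664 × 1130 × 10⁻³ / 436.0 = 1.721 kg/(m³·d).

L_v ≈ 1.72 kg BOD₅/(m³·d)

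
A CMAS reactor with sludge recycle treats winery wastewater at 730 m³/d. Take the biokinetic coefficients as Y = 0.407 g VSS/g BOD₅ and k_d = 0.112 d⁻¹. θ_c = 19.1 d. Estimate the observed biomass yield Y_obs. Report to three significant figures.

Correct the yield for decay: Y_obs = Y/(1 + k_d θ_c) = 0.407 / (1 + 0.112 × 19.1) = 0.407 / 3.139 = 0.1297.

Y_obs ≈ 0.130 g VSS/g BOD₅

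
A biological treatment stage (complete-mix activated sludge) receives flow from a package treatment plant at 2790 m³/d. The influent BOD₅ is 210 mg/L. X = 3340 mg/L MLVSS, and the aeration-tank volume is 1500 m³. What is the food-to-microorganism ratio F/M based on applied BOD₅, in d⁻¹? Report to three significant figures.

Food-to-microorganism ratio F/M = Q S₀ / (V X) = 2790 × 210 / (1500 × 3340) = 0.1169 d⁻¹.

F/M ≈ 0.117 d⁻¹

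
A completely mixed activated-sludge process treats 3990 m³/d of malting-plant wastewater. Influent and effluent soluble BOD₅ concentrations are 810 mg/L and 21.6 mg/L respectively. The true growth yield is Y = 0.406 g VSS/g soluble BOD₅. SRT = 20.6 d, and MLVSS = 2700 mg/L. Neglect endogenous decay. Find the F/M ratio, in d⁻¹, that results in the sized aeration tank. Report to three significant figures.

F/M ≈ 0.123 d⁻¹

Biomass mass balance (decay neglected): V·X = Y·Q·(S₀ − S)·θ_c, so V = 0.406 × 3990 × (810 − 21.6) × 20.6 / 2700 = 9744 m³.
Food-to-microorganism ratio F/M = Q S₀ / (V X) = 3990 × 810 / (9744 × 2700) = 0.1228 d⁻¹.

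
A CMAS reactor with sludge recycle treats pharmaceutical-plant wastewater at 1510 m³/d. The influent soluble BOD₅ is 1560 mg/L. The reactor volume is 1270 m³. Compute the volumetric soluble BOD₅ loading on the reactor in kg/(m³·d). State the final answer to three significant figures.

L_v ≈ 1.85 kg soluble BOD₅/(m³·d)

Volumetric loading L_v = Q·S₀ / V = 1510 × 1560 g/m³ / 1270 m³ = 1855 g/(m³·d) = 1.855 kg soluble BOD₅/(m³·d).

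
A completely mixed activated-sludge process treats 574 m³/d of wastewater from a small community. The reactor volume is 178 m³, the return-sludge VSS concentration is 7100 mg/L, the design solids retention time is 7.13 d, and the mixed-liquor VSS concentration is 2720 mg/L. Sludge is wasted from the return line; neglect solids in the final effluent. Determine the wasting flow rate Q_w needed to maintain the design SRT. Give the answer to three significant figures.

θ_c = V·X/(Q_w·X_r) when wasting from the recycle, so Q_w = V·X/(θ_c·X_r) = 178.0 × 2720 / (7.13 × 7100) = 9.564 m³/d.

Q_w ≈ 9.56 m³/d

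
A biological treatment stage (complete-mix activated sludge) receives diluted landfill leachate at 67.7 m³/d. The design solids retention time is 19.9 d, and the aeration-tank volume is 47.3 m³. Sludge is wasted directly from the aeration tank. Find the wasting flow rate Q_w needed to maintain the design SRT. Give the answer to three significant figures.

Q_w ≈ 2.38 m³/d

With mixed-liquor wasting, θ_c = V/Q_w, so Q_w = V/θ_c = 47.30/19.9 = 2.377 m³/d.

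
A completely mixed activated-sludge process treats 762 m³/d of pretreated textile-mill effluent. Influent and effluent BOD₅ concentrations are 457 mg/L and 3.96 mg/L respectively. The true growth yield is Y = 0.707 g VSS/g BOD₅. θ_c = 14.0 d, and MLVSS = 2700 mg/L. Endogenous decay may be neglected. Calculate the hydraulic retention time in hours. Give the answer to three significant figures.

τ ≈ 39.9 h

V·X = Y·Q·ΔS·θ_c gives V = 0.707 × 762 × (457 − 3.96) × 14.0 / 2700 = 1266 m³.
HRT = V/Q = 1266 m³ / 762 m³·d⁻¹ = 1.661 d × 24 = 39.86 h.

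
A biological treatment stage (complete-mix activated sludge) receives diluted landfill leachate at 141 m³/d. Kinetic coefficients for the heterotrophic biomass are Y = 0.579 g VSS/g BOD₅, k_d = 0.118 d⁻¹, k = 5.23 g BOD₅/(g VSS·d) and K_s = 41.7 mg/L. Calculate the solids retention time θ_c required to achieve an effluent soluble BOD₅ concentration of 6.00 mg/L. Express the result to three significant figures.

From 1/θ_c = Y·k·S/(K_s + S) − k_d: Y·k·S/(K_s+S) = 0.579 × 5.23 × 6.00 / (41.7 + 6.00) = 0.3809 d⁻¹.
1/θ_c = 0.3809 − 0.118 = 0.2629 d⁻¹, so θ_c = 3.804 d.

θ_c ≈ 3.80 d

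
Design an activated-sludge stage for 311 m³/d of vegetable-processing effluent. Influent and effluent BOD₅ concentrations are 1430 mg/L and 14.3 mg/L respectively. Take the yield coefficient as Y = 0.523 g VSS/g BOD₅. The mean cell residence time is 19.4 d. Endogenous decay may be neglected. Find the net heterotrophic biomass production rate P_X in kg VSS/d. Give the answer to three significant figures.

No decay correction is needed, so Y_obs = Y = 0.523.
Q·(S₀ − S) = 311 × (1430 − 14.3) × 10⁻³ = 440.3 kg/d removed.
So the net sludge growth is P_X = 0.5230 × 440.3 = 230.3 kg VSS/d.

P_X ≈ 230 kg VSS/d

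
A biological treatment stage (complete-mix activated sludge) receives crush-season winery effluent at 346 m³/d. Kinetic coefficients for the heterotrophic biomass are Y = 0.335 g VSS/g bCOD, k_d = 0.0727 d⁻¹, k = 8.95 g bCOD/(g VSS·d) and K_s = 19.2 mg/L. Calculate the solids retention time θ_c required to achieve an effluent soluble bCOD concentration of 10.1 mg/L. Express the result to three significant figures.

At the target effluent, Y k S/(K_s+S) = 0.335×8.95×10.1/29.30 = 1.034 d⁻¹.
θ_c = 1/(μ − k_d) = 1/(1.034 − 0.0727) = 1/0.9608 = 1.041 d.

θ_c ≈ 1.04 d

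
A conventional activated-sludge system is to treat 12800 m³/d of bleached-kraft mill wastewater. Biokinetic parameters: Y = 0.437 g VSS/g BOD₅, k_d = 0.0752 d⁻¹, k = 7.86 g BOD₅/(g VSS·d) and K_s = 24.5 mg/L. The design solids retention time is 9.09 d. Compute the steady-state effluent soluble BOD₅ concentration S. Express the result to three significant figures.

S ≈ 1.40 mg/L

Effluent substrate depends only on kinetics and SRT: S = K_s(1 + k_d θ_c) / [θ_c(Yk − k_d) − 1] = 24.5 × (1 + 0.0752 × 9.09) / [9.09 × (0.437 × 7.86 − 0.0752) − 1] = 41.25 / 29.54 = 1.396 mg/L.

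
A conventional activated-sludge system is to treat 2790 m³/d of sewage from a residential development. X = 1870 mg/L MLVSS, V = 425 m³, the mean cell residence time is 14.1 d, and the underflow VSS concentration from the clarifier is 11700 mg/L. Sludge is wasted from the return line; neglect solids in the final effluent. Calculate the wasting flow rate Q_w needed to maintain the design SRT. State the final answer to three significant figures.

Q_w ≈ 4.82 m³/d

Q_w = (V·X)/(θ_c X_r) = 425.0 × 1870 / (14.1 × 11700) = 4.818 m³/d.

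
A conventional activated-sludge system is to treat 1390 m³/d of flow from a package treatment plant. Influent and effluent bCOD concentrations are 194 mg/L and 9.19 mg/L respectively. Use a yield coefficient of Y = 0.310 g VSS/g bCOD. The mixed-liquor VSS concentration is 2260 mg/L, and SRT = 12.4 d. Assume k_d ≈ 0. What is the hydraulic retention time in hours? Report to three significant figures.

With k_d = 0 the design equation reduces to V = Y Q (S₀−S) θ_c / X = 0.310 × 1390 × (194 − 9.19) × 12.4 / 2260 = 436.9 m³.
HRT = V/Q = 436.9 m³ / 1390 m³·d⁻¹ = 0.3143 d × 24 = 7.544 h.

τ ≈ 7.54 h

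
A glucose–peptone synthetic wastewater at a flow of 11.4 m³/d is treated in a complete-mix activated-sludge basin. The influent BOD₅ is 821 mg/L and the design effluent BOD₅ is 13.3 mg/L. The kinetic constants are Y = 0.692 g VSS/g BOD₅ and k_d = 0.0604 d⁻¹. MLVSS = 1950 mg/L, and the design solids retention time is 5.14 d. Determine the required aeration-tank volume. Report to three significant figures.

Rearranging the biomass balance for a CMAS with decay, V = Y·Q·ΔS·θ_c / [X·(1+k_d θ_c)] = 0.692 × 11.4 × (821 − 13.3) × 5.14 / [1950 × (1 + 0.0604 × 5.14)] = 3.28×10^4 / 2555 = 12.82 m³.

V ≈ 12.8 m³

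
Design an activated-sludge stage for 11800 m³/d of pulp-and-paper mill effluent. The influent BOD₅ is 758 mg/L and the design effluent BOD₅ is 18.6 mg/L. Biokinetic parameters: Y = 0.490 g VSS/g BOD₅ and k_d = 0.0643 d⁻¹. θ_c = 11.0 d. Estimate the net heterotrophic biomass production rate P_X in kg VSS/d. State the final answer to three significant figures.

P_X ≈ 2500 kg VSS/d

Correct the yield for decay: Y_obs = Y/(1 + k_d θ_c) = 0.490 / (1 + 0.0643 × 11.0) = 0.490 / 1.707 = 0.2870.
Mass of BOD₅ removed per day: Q(S₀ − S) = 11800 × 739.4 g/m³ = 8725 kg/d.
So the net sludge growth is P_X = 0.2870 × 8725 = 2504 kg VSS/d.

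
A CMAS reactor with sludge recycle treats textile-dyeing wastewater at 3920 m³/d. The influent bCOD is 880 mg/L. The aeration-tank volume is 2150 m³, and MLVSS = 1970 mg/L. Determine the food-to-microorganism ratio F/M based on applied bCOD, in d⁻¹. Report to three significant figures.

F/M ≈ 0.814 d⁻¹

Food-to-microorganism ratio F/M = Q S₀ / (V X) = 3920 × 880 / (2150 × 1970) = 0.8144 d⁻¹.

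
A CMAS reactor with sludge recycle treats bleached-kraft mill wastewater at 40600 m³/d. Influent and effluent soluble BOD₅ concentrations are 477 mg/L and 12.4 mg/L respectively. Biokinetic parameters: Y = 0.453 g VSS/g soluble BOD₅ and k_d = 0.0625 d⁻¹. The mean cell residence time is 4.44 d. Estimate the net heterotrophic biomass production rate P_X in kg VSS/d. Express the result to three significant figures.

P_X ≈ 6690 kg VSS/d

Y_obs = Y / (1 + k_d θ_c) = 0.453 / (1 + 0.0625 × 4.44) = 0.453 / 1.278 = 0.3546.
Substrate removed = Q·(S₀ − S) = 40600 m³/d × (477 − 12.4) g/m³ = 1.89×10^7 g/d = 18863 kg/d.
Biomass produced: P_X = Y_obs·Q·ΔS = 0.3546 × 18863 ≈ 6689 kg VSS/d.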